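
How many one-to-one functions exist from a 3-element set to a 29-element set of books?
P(29,3) = 29!/(29-3)! = 21924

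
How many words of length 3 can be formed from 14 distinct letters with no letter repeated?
P(14,3) = 14!/(14-3)! = 2184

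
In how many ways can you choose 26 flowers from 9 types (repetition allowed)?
C(26+9-1, 9-1) = C(34, 8) = 18156204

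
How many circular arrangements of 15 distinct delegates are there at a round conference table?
Circular: fix one position, arrange the rest. (15-1)! = 87178291200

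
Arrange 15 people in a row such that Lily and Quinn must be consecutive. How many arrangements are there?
Treat the 2 as one block: (15-2+1)! × 2! = 87178291200 × 2 = 174356582400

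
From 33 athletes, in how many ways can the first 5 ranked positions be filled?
P(33,5) = 33!/(33-5)! = 28480320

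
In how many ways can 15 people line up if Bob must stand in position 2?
Fix one position: (15-1)! = 87178291200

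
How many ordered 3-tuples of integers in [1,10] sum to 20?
Coefficient of x^20 in (x + x² + ... + x^10)^3. By inclusion-exclusion on dice exceeding 10: Σ_j (-1)^j C(3,j)·C(20-1-10j, 2) = C(3,0)·C(19,2) - C(3,1)·C(9,2) = 1·171 - 3·36 = 63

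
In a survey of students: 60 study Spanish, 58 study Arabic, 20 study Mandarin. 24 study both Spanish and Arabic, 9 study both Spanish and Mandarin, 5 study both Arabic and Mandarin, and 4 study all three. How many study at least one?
|A∪B∪C| = 60+58+20-24-9-5+4 = 104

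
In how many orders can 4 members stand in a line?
4! = 24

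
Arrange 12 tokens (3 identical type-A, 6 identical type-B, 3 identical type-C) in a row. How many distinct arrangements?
12! / (3! × 6! × 3!) = 18480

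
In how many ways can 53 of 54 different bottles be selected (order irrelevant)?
C(54,53) = 54!/(53!×1!) = 54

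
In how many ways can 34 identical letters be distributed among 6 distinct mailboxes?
C(34+6-1, 6-1) = C(39, 5) = 575757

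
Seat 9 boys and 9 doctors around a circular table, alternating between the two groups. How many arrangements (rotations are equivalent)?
Fix one of the boys: (9-1)! ways for the remaining boys, × 9! ways for the doctors = 40320 × 362880 = 14631321600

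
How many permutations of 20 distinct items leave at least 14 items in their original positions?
Exactly j fixed points: C(20,j)·!(20-j); sum over j ≥ 14 (derangement numbers via !m = (m-1)·(!(m-1) + !(m-2)): !0..!6 = 1, 0, 1, 2, 9, 44, 265). Σ_{j=14}^{20} C(20,j)·!(20-j) = C(20,14)·!6 + C(20,15)·!5 + C(20,16)·!4 + C(20,17)·!3 + C(20,18)·!2 + C(20,19)·!1 + C(20,20)·!0 = 38760·265 + 15504·44 + 4845·9 + 1140·2 + 190·1 + 20·0 + 1·1 = 10999652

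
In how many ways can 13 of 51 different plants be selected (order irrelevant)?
C(51,13) = 51!/(13!×38!) = 476260169700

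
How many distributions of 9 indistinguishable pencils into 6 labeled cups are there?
C(9+6-1, 6-1) = C(14, 5) = 2002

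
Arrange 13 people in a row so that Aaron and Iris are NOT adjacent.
Total - adjacent = 13! - (13-1)!×2 = 6227020800 - 958003200 = 5269017600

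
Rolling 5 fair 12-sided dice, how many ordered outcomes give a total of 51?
Coefficient of x^51 in (x + x² + ... + x^12)^5. By inclusion-exclusion on dice exceeding 12: Σ_j (-1)^j C(5,j)·C(51-1-12j, 4) = C(5,0)·C(50,4) - C(5,1)·C(38,4) + C(5,2)·C(26,4) - C(5,3)·C(14,4) = 1·230300 - 5·73815 + 10·14950 - 10·1001 = 715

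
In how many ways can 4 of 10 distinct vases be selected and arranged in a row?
P(10,4) = 10!/(10-4)! = 5040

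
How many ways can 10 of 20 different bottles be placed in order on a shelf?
P(20,10) = 20!/(20-10)! = 670442572800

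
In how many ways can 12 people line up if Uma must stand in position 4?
Fix one position: (12-1)! = 39916800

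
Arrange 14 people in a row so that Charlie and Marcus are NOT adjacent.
Total - adjacent = 14! - (14-1)!×2 = 87178291200 - 12454041600 = 74724249600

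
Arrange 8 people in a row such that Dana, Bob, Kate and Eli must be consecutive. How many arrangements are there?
Treat the 4 as one block: (8-4+1)! × 4! = 120 × 24 = 2880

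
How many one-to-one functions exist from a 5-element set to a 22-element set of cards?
P(22,5) = 22!/(22-5)! = 3160080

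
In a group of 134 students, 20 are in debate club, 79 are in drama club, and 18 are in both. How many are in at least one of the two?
|A∪B| = |A| + |B| - |A∩B| = 20 + 79 - 18 = 81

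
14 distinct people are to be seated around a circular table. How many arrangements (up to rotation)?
Circular: fix one position, arrange the rest. (14-1)! = 6227020800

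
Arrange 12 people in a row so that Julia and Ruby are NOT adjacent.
Total - adjacent = 12! - (12-1)!×2 = 479001600 - 79833600 = 399168000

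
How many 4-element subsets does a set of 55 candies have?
C(55,4) = 55!/(4!×51!) = 341055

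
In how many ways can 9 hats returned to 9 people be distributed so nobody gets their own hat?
!9 = Σ_{j=0}^{9} (-1)^j·9!/j! = 362880 - 362880 + 181440 - 60480 + 15120 - 3024 + 504 - 72 + 9 - 1 = 133496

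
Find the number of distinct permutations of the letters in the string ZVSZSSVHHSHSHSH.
15! / (2! × 6! × 5! × 2!) = 3783780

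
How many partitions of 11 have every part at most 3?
Let r_j(i) = number of partitions of i into parts ≤ j, for i = 0..11. r_1(i) = 1 for all i; r_j(i) = r_{j-1}(i) + r_j(i-j). Rows j = 2..3: ≤2: 1 1 2 2 3 3 4 4 5 5 6 6; ≤3: 1 1 2 3 4 5 7 8 10 12 14 16. r_3(11) = 16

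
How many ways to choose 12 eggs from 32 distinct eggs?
C(32,12) = 32!/(12!×20!) = 225792840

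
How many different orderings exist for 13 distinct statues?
13! = 6227020800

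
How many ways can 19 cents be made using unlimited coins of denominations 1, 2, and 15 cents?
Coefficient of x^19 in 1/(1-x^1) · 1/(1-x^2) · 1/(1-x^15). Case on j = number of 15-cent coins (j = 0..1); remainder r = 19 - 15j is made from {1,2} in ⌊r/2⌋+1 ways. r = 19, 4 → 10 + 3 = 13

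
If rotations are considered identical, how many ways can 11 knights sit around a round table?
Circular: fix one position, arrange the rest. (11-1)! = 3628800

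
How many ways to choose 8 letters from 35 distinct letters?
C(35,8) = 35!/(8!×27!) = 23535820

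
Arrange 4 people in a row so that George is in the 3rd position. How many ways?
Fix one position: (4-1)! = 6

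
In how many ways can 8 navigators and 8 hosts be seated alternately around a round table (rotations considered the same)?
Fix one of the navigators: (8-1)! ways for the remaining navigators, × 8! ways for the hosts = 5040 × 40320 = 203212800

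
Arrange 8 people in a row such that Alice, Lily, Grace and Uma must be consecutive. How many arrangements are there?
Treat the 4 as one block: (8-4+1)! × 4! = 120 × 24 = 2880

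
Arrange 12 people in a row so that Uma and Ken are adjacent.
Treat as block: (12-1)! × 2! = 39916800 × 2 = 79833600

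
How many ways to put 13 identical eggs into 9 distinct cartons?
C(13+9-1, 9-1) = C(21, 8) = 203490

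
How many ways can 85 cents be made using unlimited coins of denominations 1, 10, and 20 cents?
Coefficient of x^85 in 1/(1-x^1) · 1/(1-x^10) · 1/(1-x^20). Case on j = number of 20-cent coins (j = 0..4); remainder r = 85 - 20j is made from {1,10} in ⌊r/10⌋+1 ways. r = 85, 65, 45, 25, 5 → 9 + 7 + 5 + 3 + 1 = 25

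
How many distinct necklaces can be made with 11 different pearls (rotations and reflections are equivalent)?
(11-1)!/2 = 3628800/2 = 1814400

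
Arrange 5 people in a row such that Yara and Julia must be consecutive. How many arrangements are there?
Treat the 2 as one block: (5-2+1)! × 2! = 24 × 2 = 48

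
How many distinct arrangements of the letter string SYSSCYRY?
8! / (1! × 3! × 3! × 1!) = 1120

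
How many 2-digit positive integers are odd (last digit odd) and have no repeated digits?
Last∈{1,3,5,7,9}. Last=0: 0. Last nonzero: 5×8×P(8,0) = 40. Total = 40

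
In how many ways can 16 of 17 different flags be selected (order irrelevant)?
C(17,16) = 17!/(16!×1!) = 17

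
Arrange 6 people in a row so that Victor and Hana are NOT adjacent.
Total - adjacent = 6! - (6-1)!×2 = 720 - 240 = 480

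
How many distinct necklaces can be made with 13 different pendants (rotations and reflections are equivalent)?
(13-1)!/2 = 479001600/2 = 239500800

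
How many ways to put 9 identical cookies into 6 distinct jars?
C(9+6-1, 6-1) = C(14, 5) = 2002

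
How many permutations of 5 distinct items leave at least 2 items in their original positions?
Exactly j fixed points: C(5,j)·!(5-j); sum over j ≥ 2 (derangement numbers via !m = (m-1)·(!(m-1) + !(m-2)): !0..!3 = 1, 0, 1, 2). Σ_{j=2}^{5} C(5,j)·!(5-j) = C(5,2)·!3 + C(5,3)·!2 + C(5,4)·!1 + C(5,5)·!0 = 10·2 + 10·1 + 5·0 + 1·1 = 31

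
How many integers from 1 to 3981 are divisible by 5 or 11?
⌊3981/5⌋ + ⌊3981/11⌋ - ⌊3981/55⌋ = 796 + 361 - 72 = 1085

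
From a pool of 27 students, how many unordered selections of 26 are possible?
C(27,26) = 27!/(26!×1!) = 27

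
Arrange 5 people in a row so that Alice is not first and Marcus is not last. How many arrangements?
By inclusion-exclusion: 5! - 2×(5-1)! + (5-2)! = 120 - 48 + 6 = 78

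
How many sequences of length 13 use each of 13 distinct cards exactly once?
13! = 6227020800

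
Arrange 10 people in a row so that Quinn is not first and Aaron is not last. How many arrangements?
By inclusion-exclusion: 10! - 2×(10-1)! + (10-2)! = 3628800 - 725760 + 40320 = 2943360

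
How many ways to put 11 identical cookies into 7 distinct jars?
C(11+7-1, 7-1) = C(17, 6) = 12376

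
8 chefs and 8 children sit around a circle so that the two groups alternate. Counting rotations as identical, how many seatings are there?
Fix one of the chefs: (8-1)! ways for the remaining chefs, × 8! ways for the children = 5040 × 40320 = 203212800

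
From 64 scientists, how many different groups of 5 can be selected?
C(64,5) = 64!/(5!×59!) = 7624512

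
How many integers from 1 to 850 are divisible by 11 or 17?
⌊850/11⌋ + ⌊850/17⌋ - ⌊850/187⌋ = 77 + 50 - 4 = 123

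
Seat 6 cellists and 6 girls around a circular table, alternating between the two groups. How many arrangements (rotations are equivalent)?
Fix one of the cellists: (6-1)! ways for the remaining cellists, × 6! ways for the girls = 120 × 720 = 86400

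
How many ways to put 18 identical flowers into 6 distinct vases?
C(18+6-1, 6-1) = C(23, 5) = 33649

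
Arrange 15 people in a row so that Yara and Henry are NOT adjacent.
Total - adjacent = 15! - (15-1)!×2 = 1307674368000 - 174356582400 = 1133317785600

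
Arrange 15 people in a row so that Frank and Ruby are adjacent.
Treat as block: (15-1)! × 2! = 87178291200 × 2 = 174356582400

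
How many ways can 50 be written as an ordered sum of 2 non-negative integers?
C(50+2-1, 2-1) = C(51, 1) = 51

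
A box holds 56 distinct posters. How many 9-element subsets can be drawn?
C(56,9) = 56!/(9!×47!) = 7575968400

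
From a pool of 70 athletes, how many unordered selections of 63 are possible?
C(70,63) = 70!/(63!×7!) = 1198774720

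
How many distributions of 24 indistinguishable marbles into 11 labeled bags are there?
C(24+11-1, 11-1) = C(34, 10) = 131128140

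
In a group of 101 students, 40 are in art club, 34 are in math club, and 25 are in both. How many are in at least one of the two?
|A∪B| = |A| + |B| - |A∩B| = 40 + 34 - 25 = 49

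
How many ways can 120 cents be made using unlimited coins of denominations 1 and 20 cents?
Coefficient of x^120 in 1/(1-x^1) · 1/(1-x^20). Use j coins of 20 for j = 0..⌊120/20⌋ = 6, the rest in 1s: 6 + 1 = 7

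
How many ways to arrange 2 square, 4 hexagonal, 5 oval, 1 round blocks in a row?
12! / (2! × 4! × 5! × 1!) = 83160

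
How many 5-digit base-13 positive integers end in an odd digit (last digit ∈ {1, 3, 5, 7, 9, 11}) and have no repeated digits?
Last∈{1,3,5,7,9,11}. Last=0: 0. Last nonzero: 6×11×P(11,3) = 65340. Total = 65340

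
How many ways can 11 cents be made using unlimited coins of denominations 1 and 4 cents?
Coefficient of x^11 in 1/(1-x^1) · 1/(1-x^4). Use j coins of 4 for j = 0..⌊11/4⌋ = 2, the rest in 1s: 2 + 1 = 3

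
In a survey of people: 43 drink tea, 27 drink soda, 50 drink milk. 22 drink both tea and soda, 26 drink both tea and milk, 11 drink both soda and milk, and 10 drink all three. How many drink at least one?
|A∪B∪C| = 43+27+50-22-26-11+10 = 71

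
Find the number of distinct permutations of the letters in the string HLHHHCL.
7! / (1! × 2! × 4!) = 105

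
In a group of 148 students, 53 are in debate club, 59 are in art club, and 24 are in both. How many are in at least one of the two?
|A∪B| = |A| + |B| - |A∩B| = 53 + 59 - 24 = 88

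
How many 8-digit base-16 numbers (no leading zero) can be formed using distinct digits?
First digit: 15 choices (nonzero). Then descending: 15 × 15 × 14 × 13 × 12 × 11 × 10 × 9 = 486486000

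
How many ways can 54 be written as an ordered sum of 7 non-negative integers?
C(54+7-1, 7-1) = C(60, 6) = 50063860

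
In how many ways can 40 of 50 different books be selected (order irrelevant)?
C(50,40) = 50!/(40!×10!) = 10272278170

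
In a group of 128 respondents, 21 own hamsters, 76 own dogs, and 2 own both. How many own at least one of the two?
|A∪B| = |A| + |B| - |A∩B| = 21 + 76 - 2 = 95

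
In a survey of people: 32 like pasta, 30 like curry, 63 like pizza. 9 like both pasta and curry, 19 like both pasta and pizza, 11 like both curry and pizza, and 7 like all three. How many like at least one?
|A∪B∪C| = 32+30+63-9-19-11+7 = 93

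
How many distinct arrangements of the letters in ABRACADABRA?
11! / (5! × 2! × 2! × 1! × 1!) = 83160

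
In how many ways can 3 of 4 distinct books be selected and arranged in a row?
P(4,3) = 4!/(4-3)! = 24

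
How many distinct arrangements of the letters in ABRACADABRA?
11! / (5! × 2! × 2! × 1! × 1!) = 83160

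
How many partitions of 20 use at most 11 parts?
By conjugation, equals partitions of 20 into parts ≤ 11. Let r_j(i) = number of partitions of i into parts ≤ j, for i = 0..20. r_1(i) = 1 for all i; r_j(i) = r_{j-1}(i) + r_j(i-j). Rows j = 2..11: ≤2: 1 1 2 2 3 3 4 4 5 5 6 6 7 7 8 8 9 9 10 10 11; ≤3: 1 1 2 3 4 5 7 8 10 12 14 16 19 21 24 27 30 33 37 40 44; ≤4: 1 1 2 3 5 6 9 11 15 18 23 27 34 39 47 54 64 72 84 94 108; ≤5: 1 1 2 3 5 7 10 13 18 23 30 37 47 57 70 84 101 119 141 164 192; ≤6: 1 1 2 3 5 7 11 14 20 26 35 44 58 71 90 110 136 163 199 235 282; ≤7: 1 1 2 3 5 7 11 15 21 28 38 49 65 82 105 131 164 201 248 300 364; ≤8: 1 1 2 3 5 7 11 15 22 29 40 52 70 89 116 146 186 230 288 352 434; ≤9: 1 1 2 3 5 7 11 15 22 30 41 54 73 94 123 157 201 252 318 393 488; ≤10: 1 1 2 3 5 7 11 15 22 30 42 55 75 97 128 164 212 267 340 423 530; ≤11: 1 1 2 3 5 7 11 15 22 30 42 56 76 99 131 169 219 278 355 445 560. r_11(20) = 560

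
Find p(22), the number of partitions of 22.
Pentagonal recurrence p(n) = p(n-1) + p(n-2) - p(n-5) - p(n-7) + p(n-12) + p(n-15) - ... gives p(0..21) = 1, 1, 2, 3, 5, 7, 11, 15, 22, 30, 42, 56, 77, 101, 135, 176, 231, 297, 385, 490, 627, 792. p(22) = p(21) + p(20) - p(17) - p(15) + p(10) + p(7) - p(0) = 792 + 627 - 297 - 176 + 42 + 15 - 1 = 1002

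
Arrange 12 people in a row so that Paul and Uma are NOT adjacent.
Total - adjacent = 12! - (12-1)!×2 = 479001600 - 79833600 = 399168000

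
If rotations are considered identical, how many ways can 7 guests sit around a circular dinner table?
Circular: fix one position, arrange the rest. (7-1)! = 720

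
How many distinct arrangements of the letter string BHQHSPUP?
8! / (1! × 2! × 1! × 1! × 1! × 2!) = 10080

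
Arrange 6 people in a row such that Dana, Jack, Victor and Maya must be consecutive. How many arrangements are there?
Treat the 4 as one block: (6-4+1)! × 4! = 6 × 24 = 144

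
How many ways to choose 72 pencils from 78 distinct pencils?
C(78,72) = 78!/(72!×6!) = 256851595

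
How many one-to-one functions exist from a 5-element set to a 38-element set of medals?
P(38,5) = 38!/(38-5)! = 60233040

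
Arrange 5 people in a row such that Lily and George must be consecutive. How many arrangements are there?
Treat the 2 as one block: (5-2+1)! × 2! = 24 × 2 = 48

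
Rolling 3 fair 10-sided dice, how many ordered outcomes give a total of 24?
Coefficient of x^24 in (x + x² + ... + x^10)^3. By inclusion-exclusion on dice exceeding 10: Σ_j (-1)^j C(3,j)·C(24-1-10j, 2) = C(3,0)·C(23,2) - C(3,1)·C(13,2) + C(3,2)·C(3,2) = 1·253 - 3·78 + 3·3 = 28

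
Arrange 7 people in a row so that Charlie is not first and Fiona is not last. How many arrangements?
By inclusion-exclusion: 7! - 2×(7-1)! + (7-2)! = 5040 - 1440 + 120 = 3720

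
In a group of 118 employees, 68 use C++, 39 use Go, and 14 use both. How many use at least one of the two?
|A∪B| = |A| + |B| - |A∩B| = 68 + 39 - 14 = 93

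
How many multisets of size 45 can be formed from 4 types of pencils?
C(45+4-1, 4-1) = C(48, 3) = 17296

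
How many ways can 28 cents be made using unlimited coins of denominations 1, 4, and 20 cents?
Coefficient of x^28 in 1/(1-x^1) · 1/(1-x^4) · 1/(1-x^20). Case on j = number of 20-cent coins (j = 0..1); remainder r = 28 - 20j is made from {1,4} in ⌊r/4⌋+1 ways. r = 28, 8 → 8 + 3 = 11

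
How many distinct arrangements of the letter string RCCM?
4! / (2! × 1! × 1!) = 12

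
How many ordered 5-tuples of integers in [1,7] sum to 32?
Coefficient of x^32 in (x + x² + ... + x^7)^5. By inclusion-exclusion on dice exceeding 7: Σ_j (-1)^j C(5,j)·C(32-1-7j, 4) = C(5,0)·C(31,4) - C(5,1)·C(24,4) + C(5,2)·C(17,4) - C(5,3)·C(10,4) = 1·31465 - 5·10626 + 10·2380 - 10·210 = 35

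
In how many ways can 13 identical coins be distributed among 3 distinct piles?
C(13+3-1, 3-1) = C(15, 2) = 105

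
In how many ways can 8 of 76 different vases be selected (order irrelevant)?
C(76,8) = 76!/(8!×68!) = 18855883575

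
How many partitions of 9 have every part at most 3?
Let r_j(i) = number of partitions of i into parts ≤ j, for i = 0..9. r_1(i) = 1 for all i; r_j(i) = r_{j-1}(i) + r_j(i-j). Rows j = 2..3: ≤2: 1 1 2 2 3 3 4 4 5 5; ≤3: 1 1 2 3 4 5 7 8 10 12. r_3(9) = 12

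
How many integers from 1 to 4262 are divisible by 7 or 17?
⌊4262/7⌋ + ⌊4262/17⌋ - ⌊4262/119⌋ = 608 + 250 - 35 = 823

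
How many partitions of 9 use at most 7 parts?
By conjugation, equals partitions of 9 into parts ≤ 7. Let r_j(i) = number of partitions of i into parts ≤ j, for i = 0..9. r_1(i) = 1 for all i; r_j(i) = r_{j-1}(i) + r_j(i-j). Rows j = 2..7: ≤2: 1 1 2 2 3 3 4 4 5 5; ≤3: 1 1 2 3 4 5 7 8 10 12; ≤4: 1 1 2 3 5 6 9 11 15 18; ≤5: 1 1 2 3 5 7 10 13 18 23; ≤6: 1 1 2 3 5 7 11 14 20 26; ≤7: 1 1 2 3 5 7 11 15 21 28. r_7(9) = 28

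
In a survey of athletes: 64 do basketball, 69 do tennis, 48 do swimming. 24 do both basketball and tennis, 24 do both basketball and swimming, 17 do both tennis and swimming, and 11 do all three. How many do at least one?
|A∪B∪C| = 64+69+48-24-24-17+11 = 127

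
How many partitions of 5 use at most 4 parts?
By conjugation, equals partitions of 5 into parts ≤ 4. Let r_j(i) = number of partitions of i into parts ≤ j, for i = 0..5. r_1(i) = 1 for all i; r_j(i) = r_{j-1}(i) + r_j(i-j). Rows j = 2..4: ≤2: 1 1 2 2 3 3; ≤3: 1 1 2 3 4 5; ≤4: 1 1 2 3 5 6. r_4(5) = 6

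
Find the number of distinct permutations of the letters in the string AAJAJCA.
7! / (1! × 2! × 4!) = 105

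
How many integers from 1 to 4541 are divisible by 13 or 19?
⌊4541/13⌋ + ⌊4541/19⌋ - ⌊4541/247⌋ = 349 + 239 - 18 = 570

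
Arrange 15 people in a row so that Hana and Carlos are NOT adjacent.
Total - adjacent = 15! - (15-1)!×2 = 1307674368000 - 174356582400 = 1133317785600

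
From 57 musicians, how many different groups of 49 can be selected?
C(57,49) = 57!/(49!×8!) = 1652411475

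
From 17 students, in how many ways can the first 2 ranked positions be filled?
P(17,2) = 17!/(17-2)! = 272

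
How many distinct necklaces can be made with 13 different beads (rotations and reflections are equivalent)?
(13-1)!/2 = 479001600/2 = 239500800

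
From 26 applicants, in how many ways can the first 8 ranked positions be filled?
P(26,8) = 26!/(26-8)! = 62990928000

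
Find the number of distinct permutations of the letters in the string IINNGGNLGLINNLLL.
16! / (5! × 5! × 3! × 3!) = 40360320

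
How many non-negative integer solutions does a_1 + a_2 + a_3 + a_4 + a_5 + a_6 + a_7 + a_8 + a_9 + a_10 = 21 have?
C(21+10-1, 10-1) = C(30, 9) = 14307150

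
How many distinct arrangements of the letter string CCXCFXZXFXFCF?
13! / (4! × 4! × 1! × 4!) = 450450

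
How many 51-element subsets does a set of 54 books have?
C(54,51) = 54!/(51!×3!) = 24804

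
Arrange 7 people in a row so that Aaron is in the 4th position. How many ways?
Fix one position: (7-1)! = 720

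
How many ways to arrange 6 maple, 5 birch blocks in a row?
11! / (6! × 5!) = 462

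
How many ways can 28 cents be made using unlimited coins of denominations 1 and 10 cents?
Coefficient of x^28 in 1/(1-x^1) · 1/(1-x^10). Use j coins of 10 for j = 0..⌊28/10⌋ = 2, the rest in 1s: 2 + 1 = 3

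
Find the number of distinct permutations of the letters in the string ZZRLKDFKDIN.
11! / (2! × 2! × 1! × 1! × 1! × 1! × 1! × 2!) = 4989600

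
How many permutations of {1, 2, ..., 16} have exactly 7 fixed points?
Choose the 7 fixed points C(16,7) = 11440, derange the rest: !9 = Σ_{j=0}^{9} (-1)^j·9!/j! = 362880 - 362880 + 181440 - 60480 + 15120 - 3024 + 504 - 72 + 9 - 1 = 133496. Product = 11440 × 133496 = 1527194240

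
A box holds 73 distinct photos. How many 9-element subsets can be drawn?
C(73,9) = 73!/(9!×64!) = 97082021465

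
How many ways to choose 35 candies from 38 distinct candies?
C(38,35) = 38!/(35!×3!) = 8436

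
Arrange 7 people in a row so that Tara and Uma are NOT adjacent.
Total - adjacent = 7! - (7-1)!×2 = 5040 - 1440 = 3600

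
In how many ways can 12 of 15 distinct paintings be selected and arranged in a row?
P(15,12) = 15!/(15-12)! = 217945728000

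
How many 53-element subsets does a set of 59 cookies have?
C(59,53) = 59!/(53!×6!) = 45057474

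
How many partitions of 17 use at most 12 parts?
By conjugation, equals partitions of 17 into parts ≤ 12. Let r_j(i) = number of partitions of i into parts ≤ j, for i = 0..17. r_1(i) = 1 for all i; r_j(i) = r_{j-1}(i) + r_j(i-j). Rows j = 2..12: ≤2: 1 1 2 2 3 3 4 4 5 5 6 6 7 7 8 8 9 9; ≤3: 1 1 2 3 4 5 7 8 10 12 14 16 19 21 24 27 30 33; ≤4: 1 1 2 3 5 6 9 11 15 18 23 27 34 39 47 54 64 72; ≤5: 1 1 2 3 5 7 10 13 18 23 30 37 47 57 70 84 101 119; ≤6: 1 1 2 3 5 7 11 14 20 26 35 44 58 71 90 110 136 163; ≤7: 1 1 2 3 5 7 11 15 21 28 38 49 65 82 105 131 164 201; ≤8: 1 1 2 3 5 7 11 15 22 29 40 52 70 89 116 146 186 230; ≤9: 1 1 2 3 5 7 11 15 22 30 41 54 73 94 123 157 201 252; ≤10: 1 1 2 3 5 7 11 15 22 30 42 55 75 97 128 164 212 267; ≤11: 1 1 2 3 5 7 11 15 22 30 42 56 76 99 131 169 219 278; ≤12: 1 1 2 3 5 7 11 15 22 30 42 56 77 100 133 172 224 285. r_12(17) = 285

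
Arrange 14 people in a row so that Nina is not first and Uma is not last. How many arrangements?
By inclusion-exclusion: 14! - 2×(14-1)! + (14-2)! = 87178291200 - 12454041600 + 479001600 = 75203251200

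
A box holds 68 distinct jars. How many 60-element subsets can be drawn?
C(68,60) = 68!/(60!×8!) = 7392009768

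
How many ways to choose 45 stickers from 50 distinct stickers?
C(50,45) = 50!/(45!×5!) = 2118760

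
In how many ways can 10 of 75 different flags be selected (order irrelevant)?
C(75,10) = 75!/(10!×65!) = 828931106355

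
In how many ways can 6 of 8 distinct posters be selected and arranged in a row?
P(8,6) = 8!/(8-6)! = 20160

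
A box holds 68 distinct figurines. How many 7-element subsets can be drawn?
C(68,7) = 68!/(7!×61!) = 969443904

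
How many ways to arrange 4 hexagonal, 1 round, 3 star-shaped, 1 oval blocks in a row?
9! / (4! × 1! × 3! × 1!) = 2520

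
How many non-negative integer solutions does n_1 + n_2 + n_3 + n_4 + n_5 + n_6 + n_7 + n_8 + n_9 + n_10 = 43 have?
C(43+10-1, 10-1) = C(52, 9) = 3679075400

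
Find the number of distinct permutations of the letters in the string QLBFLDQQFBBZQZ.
14! / (3! × 4! × 2! × 1! × 2! × 2!) = 75675600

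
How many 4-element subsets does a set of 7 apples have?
C(7,4) = 7!/(4!×3!) = 35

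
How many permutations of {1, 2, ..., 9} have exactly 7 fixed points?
Choose the 7 fixed points C(9,7) = 36, derange the rest: !2 = Σ_{j=0}^{2} (-1)^j·2!/j! = 2 - 2 + 1 = 1. Product = 36 × 1 = 36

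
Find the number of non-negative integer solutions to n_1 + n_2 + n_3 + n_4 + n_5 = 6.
C(6+5-1, 5-1) = C(10, 4) = 210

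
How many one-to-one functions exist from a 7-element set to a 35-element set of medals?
P(35,7) = 35!/(35-7)! = 33891580800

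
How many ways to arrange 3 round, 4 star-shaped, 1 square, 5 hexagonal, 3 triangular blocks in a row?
16! / (3! × 4! × 1! × 5! × 3!) = 201801600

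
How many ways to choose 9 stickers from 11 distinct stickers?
C(11,9) = 11!/(9!×2!) = 55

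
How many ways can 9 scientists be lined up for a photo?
9! = 362880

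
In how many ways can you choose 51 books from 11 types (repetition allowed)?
C(51+11-1, 11-1) = C(61, 10) = 90177170226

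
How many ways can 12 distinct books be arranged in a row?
12! = 479001600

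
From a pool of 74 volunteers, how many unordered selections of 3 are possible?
C(74,3) = 74!/(3!×71!) = 64824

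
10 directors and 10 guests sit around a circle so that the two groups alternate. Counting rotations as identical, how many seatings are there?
Fix one of the directors: (10-1)! ways for the remaining directors, × 10! ways for the guests = 362880 × 3628800 = 1316818944000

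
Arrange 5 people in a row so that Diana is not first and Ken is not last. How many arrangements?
By inclusion-exclusion: 5! - 2×(5-1)! + (5-2)! = 120 - 48 + 6 = 78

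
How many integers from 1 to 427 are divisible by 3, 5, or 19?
⌊427/3⌋+⌊427/5⌋+⌊427/19⌋ - ⌊427/15⌋-⌊427/57⌋-⌊427/95⌋ + ⌊427/285⌋ = 142+85+22 - 28-7-4 + 1 = 211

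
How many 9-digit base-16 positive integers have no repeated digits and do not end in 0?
Last digit: 15 nonzero choices. First digit: 14 (nonzero, ≠last). Middle 7: P(14,7) = 17297280. Total = 3632428800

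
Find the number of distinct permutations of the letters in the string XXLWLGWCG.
9! / (1! × 2! × 2! × 2! × 2!) = 22680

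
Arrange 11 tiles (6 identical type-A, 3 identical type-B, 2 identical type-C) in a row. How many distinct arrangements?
11! / (6! × 3! × 2!) = 4620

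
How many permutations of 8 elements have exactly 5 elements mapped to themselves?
Choose the 5 fixed points C(8,5) = 56, derange the rest: !3 = Σ_{j=0}^{3} (-1)^j·3!/j! = 6 - 6 + 3 - 1 = 2. Product = 56 × 2 = 112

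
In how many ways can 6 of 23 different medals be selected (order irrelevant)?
C(23,6) = 23!/(6!×17!) = 100947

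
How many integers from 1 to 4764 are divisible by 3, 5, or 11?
⌊4764/3⌋+⌊4764/5⌋+⌊4764/11⌋ - ⌊4764/15⌋-⌊4764/33⌋-⌊4764/55⌋ + ⌊4764/165⌋ = 1588+952+433 - 317-144-86 + 28 = 2454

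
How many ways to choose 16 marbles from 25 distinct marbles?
C(25,16) = 25!/(16!×9!) = 2042975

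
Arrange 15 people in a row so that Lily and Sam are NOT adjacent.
Total - adjacent = 15! - (15-1)!×2 = 1307674368000 - 174356582400 = 1133317785600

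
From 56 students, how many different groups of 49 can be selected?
C(56,49) = 56!/(49!×7!) = 231917400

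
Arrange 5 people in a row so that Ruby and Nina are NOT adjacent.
Total - adjacent = 5! - (5-1)!×2 = 120 - 48 = 72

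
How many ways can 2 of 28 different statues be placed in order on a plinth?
P(28,2) = 28!/(28-2)! = 756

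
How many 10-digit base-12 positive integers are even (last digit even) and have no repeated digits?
Last∈{0,2,4,6,8,10}. Last=0: 19958400. Last nonzero: 5×10×P(10,8) = 90720000. Total = 110678400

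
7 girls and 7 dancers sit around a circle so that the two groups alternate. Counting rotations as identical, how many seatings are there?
Fix one of the girls: (7-1)! ways for the remaining girls, × 7! ways for the dancers = 720 × 5040 = 3628800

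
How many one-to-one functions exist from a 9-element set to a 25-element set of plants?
P(25,9) = 25!/(25-9)! = 741354768000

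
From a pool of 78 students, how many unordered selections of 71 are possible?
C(78,71) = 78!/(71!×7!) = 2641902120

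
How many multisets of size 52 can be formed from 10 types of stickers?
C(52+10-1, 10-1) = C(61, 9) = 17341763505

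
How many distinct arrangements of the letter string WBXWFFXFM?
9! / (1! × 2! × 2! × 1! × 3!) = 15120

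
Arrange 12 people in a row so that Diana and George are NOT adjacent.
Total - adjacent = 12! - (12-1)!×2 = 479001600 - 79833600 = 399168000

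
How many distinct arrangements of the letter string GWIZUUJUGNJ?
11! / (2! × 1! × 3! × 1! × 1! × 1! × 2!) = 1663200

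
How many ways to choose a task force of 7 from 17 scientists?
C(17,7) = 17!/(7!×10!) = 19448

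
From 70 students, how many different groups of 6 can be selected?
C(70,6) = 70!/(6!×64!) = 131115985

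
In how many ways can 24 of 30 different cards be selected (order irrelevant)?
C(30,24) = 30!/(24!×6!) = 593775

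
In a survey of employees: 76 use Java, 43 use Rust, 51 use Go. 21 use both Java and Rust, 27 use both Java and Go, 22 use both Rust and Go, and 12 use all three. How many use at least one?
|A∪B∪C| = 76+43+51-21-27-22+12 = 112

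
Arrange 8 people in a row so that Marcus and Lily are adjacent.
Treat as block: (8-1)! × 2! = 5040 × 2 = 10080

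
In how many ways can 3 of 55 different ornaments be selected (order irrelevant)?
C(55,3) = 55!/(3!×52!) = 26235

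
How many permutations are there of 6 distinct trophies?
6! = 720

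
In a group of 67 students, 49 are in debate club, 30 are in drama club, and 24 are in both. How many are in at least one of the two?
|A∪B| = |A| + |B| - |A∩B| = 49 + 30 - 24 = 55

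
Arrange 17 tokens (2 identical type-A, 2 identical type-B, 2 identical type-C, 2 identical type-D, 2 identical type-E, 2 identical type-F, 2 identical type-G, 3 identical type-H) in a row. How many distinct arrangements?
17! / (2! × 2! × 2! × 2! × 2! × 2! × 2! × 3!) = 463134672000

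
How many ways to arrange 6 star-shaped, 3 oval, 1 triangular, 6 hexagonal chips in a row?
16! / (6! × 3! × 1! × 6!) = 6726720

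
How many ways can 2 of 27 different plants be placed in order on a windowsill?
P(27,2) = 27!/(27-2)! = 702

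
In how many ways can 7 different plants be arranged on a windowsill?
7! = 5040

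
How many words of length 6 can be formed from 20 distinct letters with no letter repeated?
P(20,6) = 20!/(20-6)! = 27907200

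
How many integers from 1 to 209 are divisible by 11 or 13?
⌊209/11⌋ + ⌊209/13⌋ - ⌊209/143⌋ = 19 + 16 - 1 = 34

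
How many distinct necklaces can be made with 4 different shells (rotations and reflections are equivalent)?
(4-1)!/2 = 6/2 = 3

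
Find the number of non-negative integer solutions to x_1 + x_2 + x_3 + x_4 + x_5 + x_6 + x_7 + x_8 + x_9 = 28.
C(28+9-1, 9-1) = C(36, 8) = 30260340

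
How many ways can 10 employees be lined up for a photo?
10! = 3628800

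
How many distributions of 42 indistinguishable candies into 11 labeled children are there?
C(42+11-1, 11-1) = C(52, 10) = 15820024220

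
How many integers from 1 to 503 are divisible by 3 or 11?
⌊503/3⌋ + ⌊503/11⌋ - ⌊503/33⌋ = 167 + 45 - 15 = 197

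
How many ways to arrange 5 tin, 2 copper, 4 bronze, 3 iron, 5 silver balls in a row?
19! / (5! × 2! × 4! × 3! × 5!) = 29331862560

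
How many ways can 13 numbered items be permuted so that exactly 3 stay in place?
Choose the 3 fixed points C(13,3) = 286, derange the rest: !10 = Σ_{j=0}^{10} (-1)^j·10!/j! = 3628800 - 3628800 + 1814400 - 604800 + 151200 - 30240 + 5040 - 720 + 90 - 10 + 1 = 1334961. Product = 286 × 1334961 = 381798846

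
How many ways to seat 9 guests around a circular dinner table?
Circular: fix one position, arrange the rest. (9-1)! = 40320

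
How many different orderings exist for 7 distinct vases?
7! = 5040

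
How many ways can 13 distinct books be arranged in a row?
13! = 6227020800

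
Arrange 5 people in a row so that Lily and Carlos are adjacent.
Treat as block: (5-1)! × 2! = 24 × 2 = 48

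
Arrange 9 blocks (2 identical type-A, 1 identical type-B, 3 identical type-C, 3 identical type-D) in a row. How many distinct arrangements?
9! / (2! × 1! × 3! × 3!) = 5040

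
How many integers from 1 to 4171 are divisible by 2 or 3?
⌊4171/2⌋ + ⌊4171/3⌋ - ⌊4171/6⌋ = 2085 + 1390 - 695 = 2780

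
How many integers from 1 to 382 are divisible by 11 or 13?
⌊382/11⌋ + ⌊382/13⌋ - ⌊382/143⌋ = 34 + 29 - 2 = 61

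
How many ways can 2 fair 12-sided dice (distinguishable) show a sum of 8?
Coefficient of x^8 in (x + x² + ... + x^12)^2. By inclusion-exclusion on dice exceeding 12: Σ_j (-1)^j C(2,j)·C(8-1-12j, 1) = C(2,0)·C(7,1) = 1·7 = 7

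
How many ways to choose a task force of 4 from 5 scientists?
C(5,4) = 5!/(4!×1!) = 5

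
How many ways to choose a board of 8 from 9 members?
C(9,8) = 9!/(8!×1!) = 9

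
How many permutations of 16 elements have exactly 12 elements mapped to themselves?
Choose the 12 fixed points C(16,12) = 1820, derange the rest: !4 = Σ_{j=0}^{4} (-1)^j·4!/j! = 24 - 24 + 12 - 4 + 1 = 9. Product = 1820 × 9 = 16380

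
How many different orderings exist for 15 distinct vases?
15! = 1307674368000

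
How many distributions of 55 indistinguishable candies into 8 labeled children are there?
C(55+8-1, 8-1) = C(62, 7) = 491796152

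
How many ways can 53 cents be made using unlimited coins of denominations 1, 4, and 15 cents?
Coefficient of x^53 in 1/(1-x^1) · 1/(1-x^4) · 1/(1-x^15). Case on j = number of 15-cent coins (j = 0..3); remainder r = 53 - 15j is made from {1,4} in ⌊r/4⌋+1 ways. r = 53, 38, 23, 8 → 14 + 10 + 6 + 3 = 33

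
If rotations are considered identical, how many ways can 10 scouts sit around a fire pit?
Circular: fix one position, arrange the rest. (10-1)! = 362880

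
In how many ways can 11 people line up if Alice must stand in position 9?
Fix one position: (11-1)! = 3628800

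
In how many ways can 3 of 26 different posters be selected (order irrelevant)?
C(26,3) = 26!/(3!×23!) = 2600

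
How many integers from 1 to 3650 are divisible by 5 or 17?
⌊3650/5⌋ + ⌊3650/17⌋ - ⌊3650/85⌋ = 730 + 214 - 42 = 902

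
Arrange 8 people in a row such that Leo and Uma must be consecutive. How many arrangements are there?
Treat the 2 as one block: (8-2+1)! × 2! = 5040 × 2 = 10080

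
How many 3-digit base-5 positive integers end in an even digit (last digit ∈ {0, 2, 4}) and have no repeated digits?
Last∈{0,2,4}. Last=0: 12. Last nonzero: 2×3×P(3,1) = 18. Total = 30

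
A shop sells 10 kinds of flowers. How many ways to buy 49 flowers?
C(49+10-1, 10-1) = C(58, 9) = 10648873950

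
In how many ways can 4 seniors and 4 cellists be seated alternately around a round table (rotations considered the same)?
Fix one of the seniors: (4-1)! ways for the remaining seniors, × 4! ways for the cellists = 6 × 24 = 144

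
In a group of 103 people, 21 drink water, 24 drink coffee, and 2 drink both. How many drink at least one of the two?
|A∪B| = |A| + |B| - |A∩B| = 21 + 24 - 2 = 43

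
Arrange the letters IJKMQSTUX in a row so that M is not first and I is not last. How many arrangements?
By inclusion-exclusion: 9! - 2×(9-1)! + (9-2)! = 362880 - 80640 + 5040 = 287280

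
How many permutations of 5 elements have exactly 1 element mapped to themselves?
Choose the 1 fixed point C(5,1) = 5, derange the rest: !4 = Σ_{j=0}^{4} (-1)^j·4!/j! = 24 - 24 + 12 - 4 + 1 = 9. Product = 5 × 9 = 45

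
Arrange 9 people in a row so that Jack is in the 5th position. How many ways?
Fix one position: (9-1)! = 40320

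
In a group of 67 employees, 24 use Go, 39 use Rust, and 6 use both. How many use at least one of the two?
|A∪B| = |A| + |B| - |A∩B| = 24 + 39 - 6 = 57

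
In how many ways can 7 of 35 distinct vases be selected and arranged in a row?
P(35,7) = 35!/(35-7)! = 33891580800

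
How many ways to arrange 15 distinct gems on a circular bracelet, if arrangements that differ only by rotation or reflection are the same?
(15-1)!/2 = 87178291200/2 = 43589145600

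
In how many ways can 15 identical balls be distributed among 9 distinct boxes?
C(15+9-1, 9-1) = C(23, 8) = 490314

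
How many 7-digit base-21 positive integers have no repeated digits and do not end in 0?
Last digit: 20 nonzero choices. First digit: 19 (nonzero, ≠last). Middle 5: P(19,5) = 1395360. Total = 530236800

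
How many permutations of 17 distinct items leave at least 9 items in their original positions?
Exactly j fixed points: C(17,j)·!(17-j); sum over j ≥ 9 (derangement numbers via !m = (m-1)·(!(m-1) + !(m-2)): !0..!8 = 1, 0, 1, 2, 9, 44, 265, 1854, 14833). Σ_{j=9}^{17} C(17,j)·!(17-j) = C(17,9)·!8 + C(17,10)·!7 + C(17,11)·!6 + C(17,12)·!5 + C(17,13)·!4 + C(17,14)·!3 + C(17,15)·!2 + C(17,16)·!1 + C(17,17)·!0 = 24310·14833 + 19448·1854 + 12376·265 + 6188·44 + 2380·9 + 680·2 + 136·1 + 17·0 + 1·1 = 400221651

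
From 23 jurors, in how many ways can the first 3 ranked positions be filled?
P(23,3) = 23!/(23-3)! = 10626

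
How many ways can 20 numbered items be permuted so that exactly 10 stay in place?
Choose the 10 fixed points C(20,10) = 184756, derange the rest: !10 = Σ_{j=0}^{10} (-1)^j·10!/j! = 3628800 - 3628800 + 1814400 - 604800 + 151200 - 30240 + 5040 - 720 + 90 - 10 + 1 = 1334961. Product = 184756 × 1334961 = 246642054516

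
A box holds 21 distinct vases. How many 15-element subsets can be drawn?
C(21,15) = 21!/(15!×6!) = 54264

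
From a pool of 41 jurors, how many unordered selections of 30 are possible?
C(41,30) = 41!/(30!×11!) = 3159461968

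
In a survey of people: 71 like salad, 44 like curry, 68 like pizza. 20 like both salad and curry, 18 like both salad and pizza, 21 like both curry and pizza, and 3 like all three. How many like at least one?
|A∪B∪C| = 71+44+68-20-18-21+3 = 127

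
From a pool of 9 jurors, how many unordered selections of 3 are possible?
C(9,3) = 9!/(3!×6!) = 84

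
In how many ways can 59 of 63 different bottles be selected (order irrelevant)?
C(63,59) = 63!/(59!×4!) = 595665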